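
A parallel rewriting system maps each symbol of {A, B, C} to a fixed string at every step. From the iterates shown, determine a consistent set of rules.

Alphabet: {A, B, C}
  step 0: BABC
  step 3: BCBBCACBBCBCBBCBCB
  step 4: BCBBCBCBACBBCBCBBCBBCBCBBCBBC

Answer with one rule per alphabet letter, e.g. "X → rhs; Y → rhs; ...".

A->AC, B->BC, C->B

  step 3 ⇒ step 4: BCBBCACBBCBCBBCBCB ⇒ BC·B·BC·BC·B·AC·B·BC·BC·B·BC·B·BC·BC·B·BC·B·BC
    A ↦ AC
    B ↦ BC
    C ↦ B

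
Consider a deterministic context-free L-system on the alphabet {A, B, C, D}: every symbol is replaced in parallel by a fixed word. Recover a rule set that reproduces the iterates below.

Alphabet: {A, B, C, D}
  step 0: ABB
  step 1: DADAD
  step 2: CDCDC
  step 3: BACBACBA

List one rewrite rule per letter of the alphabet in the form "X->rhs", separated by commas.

A->D, B->AD, C->BA, D->C

  step 2 ⇒ step 3: CDCDC ⇒ BA·C·BA·C·BA
    C ↦ BA
    D ↦ C
  step 0 ⇒ step 1: ABB ⇒ D·AD·AD
    A ↦ D
  step 0 ⇒ step 1: ABB ⇒ D·AD·AD
    B ↦ AD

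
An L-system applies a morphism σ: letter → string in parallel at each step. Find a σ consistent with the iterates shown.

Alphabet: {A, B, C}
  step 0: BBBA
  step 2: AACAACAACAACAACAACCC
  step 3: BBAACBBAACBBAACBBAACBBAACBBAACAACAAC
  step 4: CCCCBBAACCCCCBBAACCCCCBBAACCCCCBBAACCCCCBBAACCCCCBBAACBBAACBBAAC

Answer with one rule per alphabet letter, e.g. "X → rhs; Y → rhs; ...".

  step 3 ⇒ step 4: BBAACBBAACBBAACBBAACBBAACBBAACAACAAC ⇒ CC·CC·B·B·AAC·CC·CC·B·B·AAC·CC·CC·B·B·AAC·CC·CC·B·B·AAC·CC·CC·B·B·AAC·CC·CC·B·B·AAC·B·B·AAC·B·B·AAC
    A ↦ B
    B ↦ CC
    C ↦ AAC

A->B, B->CC, C->AAC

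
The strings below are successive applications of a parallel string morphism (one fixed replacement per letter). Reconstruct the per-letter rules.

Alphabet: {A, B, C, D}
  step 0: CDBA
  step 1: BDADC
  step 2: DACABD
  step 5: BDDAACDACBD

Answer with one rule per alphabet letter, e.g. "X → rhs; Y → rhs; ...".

A->C, B->D, C->BD, D->A

  step 1 ⇒ step 2: BDADC ⇒ D·A·C·A·BD
    A ↦ C
    B ↦ D
    C ↦ BD
    D ↦ A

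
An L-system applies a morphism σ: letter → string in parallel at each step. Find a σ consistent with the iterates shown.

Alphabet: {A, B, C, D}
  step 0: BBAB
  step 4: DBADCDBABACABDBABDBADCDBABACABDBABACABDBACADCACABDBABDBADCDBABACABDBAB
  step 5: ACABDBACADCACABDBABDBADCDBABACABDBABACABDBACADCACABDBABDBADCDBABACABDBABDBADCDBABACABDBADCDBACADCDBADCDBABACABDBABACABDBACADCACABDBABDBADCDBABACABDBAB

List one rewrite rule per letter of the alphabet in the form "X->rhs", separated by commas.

A->DB, B->AB, C->ADC, D->AC

  step 4 ⇒ step 5: DBADCDBABACABDBABDBADCDBABACABDBABACABDBACADCACABDBABDBADCDBABACABDBAB ⇒ AC·AB·DB·AC·ADC·AC·AB·DB·AB·DB·ADC·DB·AB·AC·AB·DB·AB·AC·AB·DB·AC·ADC·AC·AB·DB·AB·DB·ADC·DB·AB·AC·AB·DB·AB·DB·ADC·DB·AB·AC·AB·DB·ADC·DB·AC·ADC·DB·ADC·DB·AB·AC·AB·DB·AB·AC·AB·DB·AC·ADC·AC·AB·DB·AB·DB·ADC·DB·AB·AC·AB·DB·AB
    A ↦ DB
    B ↦ AB
    C ↦ ADC
    D ↦ AC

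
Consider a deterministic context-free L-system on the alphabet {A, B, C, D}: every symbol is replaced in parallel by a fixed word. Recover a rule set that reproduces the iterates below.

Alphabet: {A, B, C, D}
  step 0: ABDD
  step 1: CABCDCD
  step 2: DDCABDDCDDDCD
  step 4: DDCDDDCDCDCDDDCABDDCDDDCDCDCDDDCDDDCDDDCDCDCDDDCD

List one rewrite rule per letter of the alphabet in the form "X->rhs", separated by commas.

A->C, B->AB, C->DD, D->CD

  step 1 ⇒ step 2: CABCDCD ⇒ DD·C·AB·DD·CD·DD·CD
    A ↦ C
    B ↦ AB
    C ↦ DD
    D ↦ CD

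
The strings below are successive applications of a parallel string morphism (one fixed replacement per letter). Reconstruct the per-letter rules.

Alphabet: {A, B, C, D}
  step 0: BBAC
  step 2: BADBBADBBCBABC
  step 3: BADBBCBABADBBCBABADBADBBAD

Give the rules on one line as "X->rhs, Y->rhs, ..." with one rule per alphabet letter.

  step 2 ⇒ step 3: BADBBADBBCBABC ⇒ BA·DB·BC·BA·BA·DB·BC·BA·BA·D·BA·DB·BA·D
    A ↦ DB
    B ↦ BA
    C ↦ D
    D ↦ BC

A->DB, B->BA, C->D, D->BC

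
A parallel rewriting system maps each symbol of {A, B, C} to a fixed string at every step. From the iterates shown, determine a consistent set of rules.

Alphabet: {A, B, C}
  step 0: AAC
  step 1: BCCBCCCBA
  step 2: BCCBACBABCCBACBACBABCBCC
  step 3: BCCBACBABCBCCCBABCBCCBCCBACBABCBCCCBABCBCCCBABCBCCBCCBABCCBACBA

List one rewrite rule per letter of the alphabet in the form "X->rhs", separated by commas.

A->BCC, B->BC, C->CBA

  step 2 ⇒ step 3: BCCBACBABCCBACBACBABCBCC ⇒ BC·CBA·CBA·BC·BCC·CBA·BC·BCC·BC·CBA·CBA·BC·BCC·CBA·BC·BCC·CBA·BC·BCC·BC·CBA·BC·CBA·CBA
    A ↦ BCC
    B ↦ BC
    C ↦ CBA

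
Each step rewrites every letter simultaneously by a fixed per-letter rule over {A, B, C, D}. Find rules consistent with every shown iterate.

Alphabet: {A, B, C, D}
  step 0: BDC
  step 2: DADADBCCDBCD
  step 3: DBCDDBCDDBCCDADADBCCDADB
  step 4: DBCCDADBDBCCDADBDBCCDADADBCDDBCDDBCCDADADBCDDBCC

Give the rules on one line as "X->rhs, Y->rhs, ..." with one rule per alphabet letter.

A->CD, B->CC, C->DA, D->DB

  step 3 ⇒ step 4: DBCDDBCDDBCCDADADBCCDADB ⇒ DB·CC·DA·DB·DB·CC·DA·DB·DB·CC·DA·DA·DB·CD·DB·CD·DB·CC·DA·DA·DB·CD·DB·CC
    A ↦ CD
    B ↦ CC
    C ↦ DA
    D ↦ DB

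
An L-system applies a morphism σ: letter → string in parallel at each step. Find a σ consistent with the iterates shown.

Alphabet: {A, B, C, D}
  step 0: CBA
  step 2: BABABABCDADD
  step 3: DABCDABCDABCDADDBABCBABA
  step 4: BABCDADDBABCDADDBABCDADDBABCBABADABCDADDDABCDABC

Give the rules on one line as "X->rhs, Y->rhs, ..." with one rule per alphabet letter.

A->BC, B->DA, C->DD, D->BA

  step 3 ⇒ step 4: DABCDABCDABCDADDBABCBABA ⇒ BA·BC·DA·DD·BA·BC·DA·DD·BA·BC·DA·DD·BA·BC·BA·BA·DA·BC·DA·DD·DA·BC·DA·BC
    A ↦ BC
    B ↦ DA
    C ↦ DD
    D ↦ BA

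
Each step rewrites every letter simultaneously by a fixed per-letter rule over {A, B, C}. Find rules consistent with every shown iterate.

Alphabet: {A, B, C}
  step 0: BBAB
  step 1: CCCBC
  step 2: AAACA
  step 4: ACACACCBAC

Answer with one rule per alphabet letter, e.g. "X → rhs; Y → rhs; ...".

  step 1 ⇒ step 2: CCCBC ⇒ A·A·A·C·A
    B ↦ C
    C ↦ A
  step 0 ⇒ step 1: BBAB ⇒ C·C·CB·C
    A ↦ CB

A->CB, B->C, C->A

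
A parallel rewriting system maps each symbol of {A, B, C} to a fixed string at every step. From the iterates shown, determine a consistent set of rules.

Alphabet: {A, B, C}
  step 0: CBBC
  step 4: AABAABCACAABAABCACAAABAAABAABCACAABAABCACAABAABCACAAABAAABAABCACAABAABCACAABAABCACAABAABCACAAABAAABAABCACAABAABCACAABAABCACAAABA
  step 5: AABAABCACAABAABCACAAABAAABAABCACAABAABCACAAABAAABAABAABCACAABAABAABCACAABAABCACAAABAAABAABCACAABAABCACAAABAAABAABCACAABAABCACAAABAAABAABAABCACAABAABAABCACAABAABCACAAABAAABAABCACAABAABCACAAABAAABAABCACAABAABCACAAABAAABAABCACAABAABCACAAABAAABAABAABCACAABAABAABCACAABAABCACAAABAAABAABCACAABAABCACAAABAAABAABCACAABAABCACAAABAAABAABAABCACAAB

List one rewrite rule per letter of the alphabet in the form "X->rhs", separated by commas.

A->AAB, B->CAC, C->A

  step 4 ⇒ step 5: AABAABCACAABAABCACAAABAAABAABCACAABAABCACAABAABCACAAABAAABAABCACAABAABCACAABAABCACAABAABCACAAABAAABAABCACAABAABCACAABAABCACAAABA ⇒ AAB·AAB·CAC·AAB·AAB·CAC·A·AAB·A·AAB·AAB·CAC·AAB·AAB·CAC·A·AAB·A·AAB·AAB·AAB·CAC·AAB·AAB·AAB·CAC·AAB·AAB·CAC·A·AAB·A·AAB·AAB·CAC·AAB·AAB·CAC·A·AAB·A·AAB·AAB·CAC·AAB·AAB·CAC·A·AAB·A·AAB·AAB·AAB·CAC·AAB·AAB·AAB·CAC·AAB·AAB·CAC·A·AAB·A·AAB·AAB·CAC·AAB·AAB·CAC·A·AAB·A·AAB·AAB·CAC·AAB·AAB·CAC·A·AAB·A·AAB·AAB·CAC·AAB·AAB·CAC·A·AAB·A·AAB·AAB·AAB·CAC·AAB·AAB·AAB·CAC·AAB·AAB·CAC·A·AAB·A·AAB·AAB·CAC·AAB·AAB·CAC·A·AAB·A·AAB·AAB·CAC·AAB·AAB·CAC·A·AAB·A·AAB·AAB·AAB·CAC·AAB
    A ↦ AAB
    B ↦ CAC
    C ↦ A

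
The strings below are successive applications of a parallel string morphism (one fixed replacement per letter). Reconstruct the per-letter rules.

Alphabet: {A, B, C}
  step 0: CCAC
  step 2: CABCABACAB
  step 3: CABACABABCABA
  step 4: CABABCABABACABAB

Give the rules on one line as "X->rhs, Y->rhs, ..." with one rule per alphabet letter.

A->B, B->A, C->CA

  step 3 ⇒ step 4: CABACABABCABA ⇒ CA·B·A·B·CA·B·A·B·A·CA·B·A·B
    A ↦ B
    B ↦ A
    C ↦ CA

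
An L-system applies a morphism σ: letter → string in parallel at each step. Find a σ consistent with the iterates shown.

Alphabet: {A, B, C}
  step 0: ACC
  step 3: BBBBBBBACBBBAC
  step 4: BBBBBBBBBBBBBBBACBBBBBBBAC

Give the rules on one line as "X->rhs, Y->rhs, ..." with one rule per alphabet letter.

A->B, B->BB, C->AC

  step 3 ⇒ step 4: BBBBBBBACBBBAC ⇒ BB·BB·BB·BB·BB·BB·BB·B·AC·BB·BB·BB·B·AC
    A ↦ B
    B ↦ BB
    C ↦ AC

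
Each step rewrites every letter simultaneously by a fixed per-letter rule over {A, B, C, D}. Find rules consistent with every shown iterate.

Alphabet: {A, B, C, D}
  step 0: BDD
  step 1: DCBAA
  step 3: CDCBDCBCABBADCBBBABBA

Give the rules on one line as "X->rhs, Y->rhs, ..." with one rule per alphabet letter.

A->C, B->DCB, C->BBA, D->A

  step 0 ⇒ step 1: BDD ⇒ DCB·A·A
    B ↦ DCB
    D ↦ A
    A ↦ C  (constrained at step 1)
    C ↦ BBA  (constrained at step 1)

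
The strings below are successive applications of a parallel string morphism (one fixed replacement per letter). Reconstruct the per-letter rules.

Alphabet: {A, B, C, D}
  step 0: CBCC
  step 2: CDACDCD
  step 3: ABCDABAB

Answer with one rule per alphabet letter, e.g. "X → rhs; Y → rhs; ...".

  step 2 ⇒ step 3: CDACDCD ⇒ A·B·CD·A·B·A·B
    A ↦ CD
    C ↦ A
    D ↦ B
    B ↦ C  (constrained at step 0)

A->CD, B->C, C->A, D->B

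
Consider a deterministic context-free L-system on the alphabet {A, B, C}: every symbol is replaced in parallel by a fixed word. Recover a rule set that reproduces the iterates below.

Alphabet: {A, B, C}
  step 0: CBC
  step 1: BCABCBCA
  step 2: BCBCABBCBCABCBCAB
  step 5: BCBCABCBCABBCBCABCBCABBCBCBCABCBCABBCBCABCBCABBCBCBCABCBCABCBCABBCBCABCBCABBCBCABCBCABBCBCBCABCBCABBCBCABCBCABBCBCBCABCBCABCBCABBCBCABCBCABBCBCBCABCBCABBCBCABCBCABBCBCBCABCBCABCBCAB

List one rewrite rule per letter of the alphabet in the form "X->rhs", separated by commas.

  step 1 ⇒ step 2: BCABCBCA ⇒ BC·BCA·B·BC·BCA·BC·BCA·B
    A ↦ B
    B ↦ BC
    C ↦ BCA

A->B, B->BC, C->BCA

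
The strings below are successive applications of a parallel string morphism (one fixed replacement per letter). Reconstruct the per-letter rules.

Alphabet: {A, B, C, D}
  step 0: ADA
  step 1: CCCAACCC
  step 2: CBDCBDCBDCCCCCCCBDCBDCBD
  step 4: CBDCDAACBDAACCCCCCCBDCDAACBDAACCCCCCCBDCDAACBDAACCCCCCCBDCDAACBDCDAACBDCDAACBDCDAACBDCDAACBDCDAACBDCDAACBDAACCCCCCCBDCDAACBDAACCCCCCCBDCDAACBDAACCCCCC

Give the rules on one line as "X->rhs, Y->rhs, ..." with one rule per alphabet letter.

  step 1 ⇒ step 2: CCCAACCC ⇒ CBD·CBD·CBD·CCC·CCC·CBD·CBD·CBD
    A ↦ CCC
    C ↦ CBD
    B ↦ CD  (constrained at step 2)
  step 0 ⇒ step 1: ADA ⇒ CCC·AA·CCC
    D ↦ AA

A->CCC, B->CD, C->CBD, D->AA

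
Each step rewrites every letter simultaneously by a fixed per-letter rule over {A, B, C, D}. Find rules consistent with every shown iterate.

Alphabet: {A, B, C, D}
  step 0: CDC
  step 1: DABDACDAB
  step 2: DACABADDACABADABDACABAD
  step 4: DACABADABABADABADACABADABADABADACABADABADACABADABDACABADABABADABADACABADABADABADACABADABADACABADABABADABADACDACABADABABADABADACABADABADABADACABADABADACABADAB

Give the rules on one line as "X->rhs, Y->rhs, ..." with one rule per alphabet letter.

A->ABA, B->D, C->DAB, D->DAC

  step 1 ⇒ step 2: DABDACDAB ⇒ DAC·ABA·D·DAC·ABA·DAB·DAC·ABA·D
    A ↦ ABA
    B ↦ D
    C ↦ DAB
    D ↦ DAC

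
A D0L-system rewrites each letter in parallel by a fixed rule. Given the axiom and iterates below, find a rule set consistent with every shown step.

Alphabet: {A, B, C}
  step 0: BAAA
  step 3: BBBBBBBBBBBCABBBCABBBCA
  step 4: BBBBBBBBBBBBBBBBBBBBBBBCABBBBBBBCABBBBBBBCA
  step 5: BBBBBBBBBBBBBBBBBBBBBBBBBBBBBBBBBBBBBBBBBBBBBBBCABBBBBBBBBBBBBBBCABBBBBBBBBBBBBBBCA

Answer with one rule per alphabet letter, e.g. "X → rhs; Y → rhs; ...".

A->CA, B->BB, C->B

  step 4 ⇒ step 5: BBBBBBBBBBBBBBBBBBBBBBBCABBBBBBBCABBBBBBBCA ⇒ BB·BB·BB·BB·BB·BB·BB·BB·BB·BB·BB·BB·BB·BB·BB·BB·BB·BB·BB·BB·BB·BB·BB·B·CA·BB·BB·BB·BB·BB·BB·BB·B·CA·BB·BB·BB·BB·BB·BB·BB·B·CA
    A ↦ CA
    B ↦ BB
    C ↦ B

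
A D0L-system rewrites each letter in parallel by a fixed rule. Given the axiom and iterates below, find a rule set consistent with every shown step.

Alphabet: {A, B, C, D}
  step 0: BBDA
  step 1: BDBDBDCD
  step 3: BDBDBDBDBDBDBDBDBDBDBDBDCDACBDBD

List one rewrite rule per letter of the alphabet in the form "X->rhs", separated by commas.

A->CD, B->BD, C->AC, D->BD

  step 0 ⇒ step 1: BBDA ⇒ BD·BD·BD·CD
    A ↦ CD
    B ↦ BD
    D ↦ BD
    C ↦ AC  (constrained at step 1)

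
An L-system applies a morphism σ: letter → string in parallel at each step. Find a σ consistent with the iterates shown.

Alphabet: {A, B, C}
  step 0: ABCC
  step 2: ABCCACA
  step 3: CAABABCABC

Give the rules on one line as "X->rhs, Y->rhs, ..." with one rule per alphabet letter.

  step 2 ⇒ step 3: ABCCACA ⇒ C·A·AB·AB·C·AB·C
    A ↦ C
    B ↦ A
    C ↦ AB

A->C, B->A, C->AB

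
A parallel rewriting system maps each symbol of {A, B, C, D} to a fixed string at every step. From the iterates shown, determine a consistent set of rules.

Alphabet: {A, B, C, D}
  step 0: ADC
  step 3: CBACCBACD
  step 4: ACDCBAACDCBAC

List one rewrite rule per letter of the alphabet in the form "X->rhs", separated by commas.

A->CB, B->CD, C->A, D->C

  step 3 ⇒ step 4: CBACCBACD ⇒ A·CD·CB·A·A·CD·CB·A·C
    A ↦ CB
    B ↦ CD
    C ↦ A
    D ↦ C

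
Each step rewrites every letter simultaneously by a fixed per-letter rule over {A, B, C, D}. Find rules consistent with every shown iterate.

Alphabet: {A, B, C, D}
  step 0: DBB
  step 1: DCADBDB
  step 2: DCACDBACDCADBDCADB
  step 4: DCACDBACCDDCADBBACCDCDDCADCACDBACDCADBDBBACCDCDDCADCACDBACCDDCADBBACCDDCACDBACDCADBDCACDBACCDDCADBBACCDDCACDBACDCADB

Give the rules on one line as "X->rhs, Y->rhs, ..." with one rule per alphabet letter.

A->BAC, B->DB, C->CD, D->DCA

  step 1 ⇒ step 2: DCADBDB ⇒ DCA·CD·BAC·DCA·DB·DCA·DB
    A ↦ BAC
    B ↦ DB
    C ↦ CD
    D ↦ DCA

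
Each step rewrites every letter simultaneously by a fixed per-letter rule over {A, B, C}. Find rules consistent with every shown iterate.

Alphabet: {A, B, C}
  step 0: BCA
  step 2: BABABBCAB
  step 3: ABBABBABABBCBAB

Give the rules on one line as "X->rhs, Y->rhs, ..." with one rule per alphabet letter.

  step 2 ⇒ step 3: BABABBCAB ⇒ AB·B·AB·B·AB·AB·BC·B·AB
    A ↦ B
    B ↦ AB
    C ↦ BC

A->B, B->AB, C->BC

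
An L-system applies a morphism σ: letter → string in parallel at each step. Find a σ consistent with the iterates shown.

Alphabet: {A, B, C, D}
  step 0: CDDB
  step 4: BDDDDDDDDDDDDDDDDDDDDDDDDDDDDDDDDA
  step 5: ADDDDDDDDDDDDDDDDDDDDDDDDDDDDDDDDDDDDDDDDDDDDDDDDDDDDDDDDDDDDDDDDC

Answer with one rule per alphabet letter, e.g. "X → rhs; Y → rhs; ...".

A->C, B->A, C->B, D->DD

  step 4 ⇒ step 5: BDDDDDDDDDDDDDDDDDDDDDDDDDDDDDDDDA ⇒ A·DD·DD·DD·DD·DD·DD·DD·DD·DD·DD·DD·DD·DD·DD·DD·DD·DD·DD·DD·DD·DD·DD·DD·DD·DD·DD·DD·DD·DD·DD·DD·DD·C
    A ↦ C
    B ↦ A
    D ↦ DD
    C ↦ B  (constrained at step 0)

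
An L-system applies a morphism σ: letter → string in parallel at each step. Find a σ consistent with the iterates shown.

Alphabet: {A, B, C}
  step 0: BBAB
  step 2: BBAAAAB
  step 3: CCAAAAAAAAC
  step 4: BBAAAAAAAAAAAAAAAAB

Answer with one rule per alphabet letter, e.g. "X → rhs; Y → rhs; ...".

  step 3 ⇒ step 4: CCAAAAAAAAC ⇒ B·B·AA·AA·AA·AA·AA·AA·AA·AA·B
    A ↦ AA
    C ↦ B
  step 2 ⇒ step 3: BBAAAAB ⇒ C·C·AA·AA·AA·AA·C
    B ↦ C

A->AA, B->C, C->B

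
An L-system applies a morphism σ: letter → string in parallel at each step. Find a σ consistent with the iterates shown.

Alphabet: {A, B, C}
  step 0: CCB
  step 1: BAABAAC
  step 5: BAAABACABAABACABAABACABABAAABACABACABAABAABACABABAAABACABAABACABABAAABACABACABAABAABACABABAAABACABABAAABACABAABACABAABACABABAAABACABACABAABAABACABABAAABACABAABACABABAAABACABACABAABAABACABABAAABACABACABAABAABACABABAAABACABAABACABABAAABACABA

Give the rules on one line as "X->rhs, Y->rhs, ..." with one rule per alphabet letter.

  step 0 ⇒ step 1: CCB ⇒ BAA·BAA·C
    B ↦ C
    C ↦ BAA
    A ↦ ABA  (constrained at step 1)

A->ABA, B->C, C->BAA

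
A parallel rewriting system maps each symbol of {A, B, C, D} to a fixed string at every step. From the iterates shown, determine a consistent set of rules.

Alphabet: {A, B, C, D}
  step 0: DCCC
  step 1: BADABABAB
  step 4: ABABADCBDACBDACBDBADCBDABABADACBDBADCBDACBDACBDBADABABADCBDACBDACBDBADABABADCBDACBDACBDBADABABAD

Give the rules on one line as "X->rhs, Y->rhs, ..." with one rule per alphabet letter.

A->CBD, B->A, C->AB, D->BAD

  step 0 ⇒ step 1: DCCC ⇒ BAD·AB·AB·AB
    C ↦ AB
    D ↦ BAD
    A ↦ CBD  (constrained at step 1)
    B ↦ A  (constrained at step 1)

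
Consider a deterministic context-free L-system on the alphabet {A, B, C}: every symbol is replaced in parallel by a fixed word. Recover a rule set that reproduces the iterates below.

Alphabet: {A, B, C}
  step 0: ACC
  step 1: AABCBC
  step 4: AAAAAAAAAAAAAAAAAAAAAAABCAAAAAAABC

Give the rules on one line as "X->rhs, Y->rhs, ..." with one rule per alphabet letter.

A->AA, B->A, C->BC

  step 0 ⇒ step 1: ACC ⇒ AA·BC·BC
    A ↦ AA
    C ↦ BC
    B ↦ A  (constrained at step 1)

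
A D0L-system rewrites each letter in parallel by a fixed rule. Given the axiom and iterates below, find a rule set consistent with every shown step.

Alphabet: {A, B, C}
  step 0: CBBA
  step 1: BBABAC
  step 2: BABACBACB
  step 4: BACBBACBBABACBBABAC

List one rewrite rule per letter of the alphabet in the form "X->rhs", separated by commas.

  step 1 ⇒ step 2: BBABAC ⇒ BA·BA·C·BA·C·B
    A ↦ C
    B ↦ BA
    C ↦ B

A->C, B->BA, C->B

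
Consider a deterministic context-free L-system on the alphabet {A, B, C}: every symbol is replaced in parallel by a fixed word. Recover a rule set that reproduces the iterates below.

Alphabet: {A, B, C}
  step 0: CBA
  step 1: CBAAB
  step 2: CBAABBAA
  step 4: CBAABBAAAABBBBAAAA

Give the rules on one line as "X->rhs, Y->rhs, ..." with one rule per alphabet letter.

  step 1 ⇒ step 2: CBAAB ⇒ CB·AA·B·B·AA
    A ↦ B
    B ↦ AA
    C ↦ CB

A->B, B->AA, C->CB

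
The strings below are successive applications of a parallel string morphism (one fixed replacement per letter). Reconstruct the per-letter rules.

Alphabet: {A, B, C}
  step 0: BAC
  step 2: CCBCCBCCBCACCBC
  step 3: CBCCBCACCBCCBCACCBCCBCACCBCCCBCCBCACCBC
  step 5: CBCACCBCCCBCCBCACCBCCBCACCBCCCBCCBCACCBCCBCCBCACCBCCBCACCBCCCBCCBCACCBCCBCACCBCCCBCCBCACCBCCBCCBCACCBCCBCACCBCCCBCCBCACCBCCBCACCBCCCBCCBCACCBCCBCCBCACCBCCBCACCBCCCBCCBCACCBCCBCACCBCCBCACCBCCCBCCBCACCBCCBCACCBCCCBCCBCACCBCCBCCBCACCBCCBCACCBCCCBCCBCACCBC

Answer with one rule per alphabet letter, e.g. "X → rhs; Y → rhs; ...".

A->C, B->AC, C->CBC

  step 2 ⇒ step 3: CCBCCBCCBCACCBC ⇒ CBC·CBC·AC·CBC·CBC·AC·CBC·CBC·AC·CBC·C·CBC·CBC·AC·CBC
    A ↦ C
    B ↦ AC
    C ↦ CBC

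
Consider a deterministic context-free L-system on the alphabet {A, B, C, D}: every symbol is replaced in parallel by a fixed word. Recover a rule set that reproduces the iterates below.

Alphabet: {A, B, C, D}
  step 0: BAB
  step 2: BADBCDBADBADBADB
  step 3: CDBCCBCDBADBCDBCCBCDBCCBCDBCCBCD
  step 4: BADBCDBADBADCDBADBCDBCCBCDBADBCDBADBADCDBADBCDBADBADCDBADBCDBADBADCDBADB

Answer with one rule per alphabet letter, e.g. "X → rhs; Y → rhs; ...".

  step 3 ⇒ step 4: CDBCCBCDBADBCDBCCBCDBCCBCDBCCBCD ⇒ BAD·B·CD·BAD·BAD·CD·BAD·B·CD·BCC·B·CD·BAD·B·CD·BAD·BAD·CD·BAD·B·CD·BAD·BAD·CD·BAD·B·CD·BAD·BAD·CD·BAD·B
    A ↦ BCC
    B ↦ CD
    C ↦ BAD
    D ↦ B

A->BCC, B->CD, C->BAD, D->B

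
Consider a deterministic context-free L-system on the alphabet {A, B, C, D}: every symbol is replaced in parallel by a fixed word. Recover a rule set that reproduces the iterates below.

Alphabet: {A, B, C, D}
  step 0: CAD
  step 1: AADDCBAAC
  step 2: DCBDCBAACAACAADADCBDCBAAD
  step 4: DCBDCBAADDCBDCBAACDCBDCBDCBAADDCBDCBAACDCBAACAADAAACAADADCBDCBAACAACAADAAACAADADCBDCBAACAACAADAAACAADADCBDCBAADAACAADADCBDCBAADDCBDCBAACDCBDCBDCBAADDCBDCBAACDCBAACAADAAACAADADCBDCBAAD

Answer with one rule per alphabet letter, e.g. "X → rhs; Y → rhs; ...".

A->DCB, B->A, C->AAD, D->AAC

  step 1 ⇒ step 2: AADDCBAAC ⇒ DCB·DCB·AAC·AAC·AAD·A·DCB·DCB·AAD
    A ↦ DCB
    B ↦ A
    C ↦ AAD
    D ↦ AAC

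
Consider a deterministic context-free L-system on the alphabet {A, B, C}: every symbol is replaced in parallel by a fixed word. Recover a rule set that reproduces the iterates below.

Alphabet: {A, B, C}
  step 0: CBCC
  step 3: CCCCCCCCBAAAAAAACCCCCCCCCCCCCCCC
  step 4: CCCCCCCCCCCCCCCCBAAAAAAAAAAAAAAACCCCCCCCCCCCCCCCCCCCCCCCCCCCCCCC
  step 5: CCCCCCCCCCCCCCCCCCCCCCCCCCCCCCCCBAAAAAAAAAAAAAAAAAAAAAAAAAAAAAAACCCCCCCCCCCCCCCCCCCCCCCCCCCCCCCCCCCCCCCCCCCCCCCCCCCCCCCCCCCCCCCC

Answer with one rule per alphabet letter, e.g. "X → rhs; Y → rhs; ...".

  step 4 ⇒ step 5: CCCCCCCCCCCCCCCCBAAAAAAAAAAAAAAACCCCCCCCCCCCCCCCCCCCCCCCCCCCCCCC ⇒ CC·CC·CC·CC·CC·CC·CC·CC·CC·CC·CC·CC·CC·CC·CC·CC·BA·AA·AA·AA·AA·AA·AA·AA·AA·AA·AA·AA·AA·AA·AA·AA·CC·CC·CC·CC·CC·CC·CC·CC·CC·CC·CC·CC·CC·CC·CC·CC·CC·CC·CC·CC·CC·CC·CC·CC·CC·CC·CC·CC·CC·CC·CC·CC
    A ↦ AA
    B ↦ BA
    C ↦ CC

A->AA, B->BA, C->CC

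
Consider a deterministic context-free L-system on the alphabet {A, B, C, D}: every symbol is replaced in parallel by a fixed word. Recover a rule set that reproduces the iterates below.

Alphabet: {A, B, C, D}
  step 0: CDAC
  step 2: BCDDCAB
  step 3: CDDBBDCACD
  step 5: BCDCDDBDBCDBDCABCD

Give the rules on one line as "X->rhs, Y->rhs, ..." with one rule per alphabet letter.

  step 2 ⇒ step 3: BCDDCAB ⇒ CD·D·B·B·D·CA·CD
    A ↦ CA
    B ↦ CD
    C ↦ D
    D ↦ B

A->CA, B->CD, C->D, D->B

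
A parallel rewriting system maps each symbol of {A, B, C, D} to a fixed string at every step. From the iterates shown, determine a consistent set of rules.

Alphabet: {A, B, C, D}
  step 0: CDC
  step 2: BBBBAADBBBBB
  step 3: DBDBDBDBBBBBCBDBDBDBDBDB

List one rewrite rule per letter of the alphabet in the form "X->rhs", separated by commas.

A->BB, B->DB, C->AA, D->CB

  step 2 ⇒ step 3: BBBBAADBBBBB ⇒ DB·DB·DB·DB·BB·BB·CB·DB·DB·DB·DB·DB
    A ↦ BB
    B ↦ DB
    D ↦ CB
    C ↦ AA  (constrained at step 0)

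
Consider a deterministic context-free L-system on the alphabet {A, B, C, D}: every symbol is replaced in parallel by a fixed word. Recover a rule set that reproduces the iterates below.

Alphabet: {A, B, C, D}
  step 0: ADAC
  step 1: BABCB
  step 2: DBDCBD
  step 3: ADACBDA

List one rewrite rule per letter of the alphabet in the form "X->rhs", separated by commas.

  step 2 ⇒ step 3: DBDCBD ⇒ A·D·A·CB·D·A
    B ↦ D
    C ↦ CB
    D ↦ A
  step 0 ⇒ step 1: ADAC ⇒ B·A·B·CB
    A ↦ B

A->B, B->D, C->CB, D->A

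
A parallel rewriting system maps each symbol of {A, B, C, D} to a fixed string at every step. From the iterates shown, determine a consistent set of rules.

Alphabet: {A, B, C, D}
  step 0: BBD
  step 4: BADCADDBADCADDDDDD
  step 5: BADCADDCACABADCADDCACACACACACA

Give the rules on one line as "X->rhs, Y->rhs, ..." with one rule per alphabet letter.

A->D, B->BA, C->D, D->CA

  step 4 ⇒ step 5: BADCADDBADCADDDDDD ⇒ BA·D·CA·D·D·CA·CA·BA·D·CA·D·D·CA·CA·CA·CA·CA·CA
    A ↦ D
    B ↦ BA
    C ↦ D
    D ↦ CA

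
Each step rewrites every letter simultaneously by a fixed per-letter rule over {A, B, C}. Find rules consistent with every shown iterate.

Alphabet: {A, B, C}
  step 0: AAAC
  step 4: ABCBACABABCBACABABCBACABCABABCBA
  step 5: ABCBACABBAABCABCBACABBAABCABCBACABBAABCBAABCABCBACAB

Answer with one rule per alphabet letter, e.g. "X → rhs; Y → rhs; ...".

  step 4 ⇒ step 5: ABCBACABABCBACABABCBACABCABABCBA ⇒ AB·C·BA·C·AB·BA·AB·C·AB·C·BA·C·AB·BA·AB·C·AB·C·BA·C·AB·BA·AB·C·BA·AB·C·AB·C·BA·C·AB
    A ↦ AB
    B ↦ C
    C ↦ BA

A->AB, B->C, C->BA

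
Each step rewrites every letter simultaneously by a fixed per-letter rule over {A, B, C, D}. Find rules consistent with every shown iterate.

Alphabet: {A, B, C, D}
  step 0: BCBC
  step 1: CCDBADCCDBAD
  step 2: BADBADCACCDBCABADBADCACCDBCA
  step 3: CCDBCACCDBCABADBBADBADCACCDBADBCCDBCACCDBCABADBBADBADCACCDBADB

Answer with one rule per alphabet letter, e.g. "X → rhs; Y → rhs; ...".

A->B, B->CCD, C->BAD, D->CA

  step 2 ⇒ step 3: BADBADCACCDBCABADBADCACCDBCA ⇒ CCD·B·CA·CCD·B·CA·BAD·B·BAD·BAD·CA·CCD·BAD·B·CCD·B·CA·CCD·B·CA·BAD·B·BAD·BAD·CA·CCD·BAD·B
    A ↦ B
    B ↦ CCD
    C ↦ BAD
    D ↦ CA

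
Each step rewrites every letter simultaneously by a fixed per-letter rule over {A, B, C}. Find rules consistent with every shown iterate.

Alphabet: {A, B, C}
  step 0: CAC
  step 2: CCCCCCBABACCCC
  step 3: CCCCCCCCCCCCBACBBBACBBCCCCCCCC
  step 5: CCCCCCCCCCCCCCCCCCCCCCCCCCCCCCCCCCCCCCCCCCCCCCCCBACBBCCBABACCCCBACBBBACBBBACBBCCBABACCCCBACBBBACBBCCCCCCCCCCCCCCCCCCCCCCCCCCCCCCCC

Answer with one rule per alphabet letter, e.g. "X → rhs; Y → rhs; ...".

  step 2 ⇒ step 3: CCCCCCBABACCCC ⇒ CC·CC·CC·CC·CC·CC·BA·CBB·BA·CBB·CC·CC·CC·CC
    A ↦ CBB
    B ↦ BA
    C ↦ CC

A->CBB, B->BA, C->CC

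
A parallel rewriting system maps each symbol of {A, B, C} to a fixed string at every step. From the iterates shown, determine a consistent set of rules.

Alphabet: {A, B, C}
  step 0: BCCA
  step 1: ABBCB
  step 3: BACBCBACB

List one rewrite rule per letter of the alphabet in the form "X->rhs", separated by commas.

  step 0 ⇒ step 1: BCCA ⇒ A·B·B·CB
    A ↦ CB
    B ↦ A
    C ↦ B

A->CB, B->A, C->B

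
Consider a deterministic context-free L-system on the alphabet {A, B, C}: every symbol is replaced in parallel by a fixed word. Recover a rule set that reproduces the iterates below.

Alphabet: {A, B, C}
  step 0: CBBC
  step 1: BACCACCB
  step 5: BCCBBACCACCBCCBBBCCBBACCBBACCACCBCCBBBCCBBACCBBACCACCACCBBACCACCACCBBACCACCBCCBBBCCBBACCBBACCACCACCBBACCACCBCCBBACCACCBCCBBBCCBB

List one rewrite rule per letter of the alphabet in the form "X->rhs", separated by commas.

  step 0 ⇒ step 1: CBBC ⇒ B·ACC·ACC·B
    B ↦ ACC
    C ↦ B
    A ↦ BCC  (constrained at step 1)

A->BCC, B->ACC, C->B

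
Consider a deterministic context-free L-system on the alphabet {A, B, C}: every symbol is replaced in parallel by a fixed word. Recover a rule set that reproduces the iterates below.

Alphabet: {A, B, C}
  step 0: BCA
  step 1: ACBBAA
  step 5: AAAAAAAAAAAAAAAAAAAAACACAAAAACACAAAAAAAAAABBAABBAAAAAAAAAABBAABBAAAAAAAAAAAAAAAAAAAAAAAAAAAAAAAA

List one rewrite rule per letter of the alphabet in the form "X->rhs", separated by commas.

  step 0 ⇒ step 1: BCA ⇒ AC·BB·AA
    A ↦ AA
    B ↦ AC
    C ↦ BB

A->AA, B->AC, C->BB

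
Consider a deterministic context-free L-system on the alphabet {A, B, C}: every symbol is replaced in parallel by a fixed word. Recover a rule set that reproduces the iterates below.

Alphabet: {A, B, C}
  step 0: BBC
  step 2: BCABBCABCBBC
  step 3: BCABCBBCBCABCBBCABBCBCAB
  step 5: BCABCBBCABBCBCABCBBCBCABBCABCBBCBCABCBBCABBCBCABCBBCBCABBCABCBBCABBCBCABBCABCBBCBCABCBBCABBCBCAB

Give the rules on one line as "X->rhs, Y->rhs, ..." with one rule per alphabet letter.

  step 2 ⇒ step 3: BCABBCABCBBC ⇒ BC·AB·CB·BC·BC·AB·CB·BC·AB·BC·BC·AB
    A ↦ CB
    B ↦ BC
    C ↦ AB

A->CB, B->BC, C->AB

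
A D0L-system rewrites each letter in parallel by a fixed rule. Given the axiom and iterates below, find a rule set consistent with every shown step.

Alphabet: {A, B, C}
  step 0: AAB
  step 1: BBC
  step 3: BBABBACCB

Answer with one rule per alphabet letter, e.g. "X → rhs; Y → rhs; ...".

  step 0 ⇒ step 1: AAB ⇒ B·B·C
    A ↦ B
    B ↦ C
    C ↦ BBA  (constrained at step 1)

A->B, B->C, C->BBA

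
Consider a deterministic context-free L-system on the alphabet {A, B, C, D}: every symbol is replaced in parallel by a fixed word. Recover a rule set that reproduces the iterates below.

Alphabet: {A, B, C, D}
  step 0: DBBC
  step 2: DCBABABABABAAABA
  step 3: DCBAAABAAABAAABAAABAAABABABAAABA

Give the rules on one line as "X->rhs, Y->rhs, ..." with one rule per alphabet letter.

A->BA, B->AA, C->BA, D->DC

  step 2 ⇒ step 3: DCBABABABABAAABA ⇒ DC·BA·AA·BA·AA·BA·AA·BA·AA·BA·AA·BA·BA·BA·AA·BA
    A ↦ BA
    B ↦ AA
    C ↦ BA
    D ↦ DC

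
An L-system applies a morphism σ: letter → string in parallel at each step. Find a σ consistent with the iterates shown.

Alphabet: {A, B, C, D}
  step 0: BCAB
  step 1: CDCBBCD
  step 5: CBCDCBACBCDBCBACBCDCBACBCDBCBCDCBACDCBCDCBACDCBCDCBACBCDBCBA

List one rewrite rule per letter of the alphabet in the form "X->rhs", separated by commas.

  step 0 ⇒ step 1: BCAB ⇒ CD·CB·B·CD
    A ↦ B
    B ↦ CD
    C ↦ CB
    D ↦ A  (constrained at step 1)

A->B, B->CD, C->CB, D->A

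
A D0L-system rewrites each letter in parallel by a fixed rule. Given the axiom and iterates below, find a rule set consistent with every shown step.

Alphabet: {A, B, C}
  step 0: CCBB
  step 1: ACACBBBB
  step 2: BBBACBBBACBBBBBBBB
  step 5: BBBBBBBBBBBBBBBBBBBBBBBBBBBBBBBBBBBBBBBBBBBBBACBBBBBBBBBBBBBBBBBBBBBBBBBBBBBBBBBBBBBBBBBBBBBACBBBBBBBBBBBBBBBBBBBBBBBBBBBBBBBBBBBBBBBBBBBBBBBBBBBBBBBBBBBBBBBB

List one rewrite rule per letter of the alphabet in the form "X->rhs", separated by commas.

A->BBB, B->BB, C->AC

  step 1 ⇒ step 2: ACACBBBB ⇒ BBB·AC·BBB·AC·BB·BB·BB·BB
    A ↦ BBB
    B ↦ BB
    C ↦ AC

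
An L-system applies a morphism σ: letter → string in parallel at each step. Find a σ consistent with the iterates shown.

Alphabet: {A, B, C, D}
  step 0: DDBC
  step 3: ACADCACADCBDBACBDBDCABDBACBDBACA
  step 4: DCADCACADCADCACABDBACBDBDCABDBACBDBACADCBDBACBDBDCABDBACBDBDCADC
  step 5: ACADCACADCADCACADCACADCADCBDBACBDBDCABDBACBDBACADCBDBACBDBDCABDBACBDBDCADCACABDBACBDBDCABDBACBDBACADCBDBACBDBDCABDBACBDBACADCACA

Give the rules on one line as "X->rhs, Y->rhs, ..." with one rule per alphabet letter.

  step 4 ⇒ step 5: DCADCACADCADCACABDBACBDBDCABDBACBDBACADCBDBACBDBDCABDBACBDBDCADC ⇒ AC·A·DC·AC·A·DC·A·DC·AC·A·DC·AC·A·DC·A·DC·BDB·AC·BDB·DC·A·BDB·AC·BDB·AC·A·DC·BDB·AC·BDB·DC·A·BDB·AC·BDB·DC·A·DC·AC·A·BDB·AC·BDB·DC·A·BDB·AC·BDB·AC·A·DC·BDB·AC·BDB·DC·A·BDB·AC·BDB·AC·A·DC·AC·A
    A ↦ DC
    B ↦ BDB
    C ↦ A
    D ↦ AC

A->DC, B->BDB, C->A, D->AC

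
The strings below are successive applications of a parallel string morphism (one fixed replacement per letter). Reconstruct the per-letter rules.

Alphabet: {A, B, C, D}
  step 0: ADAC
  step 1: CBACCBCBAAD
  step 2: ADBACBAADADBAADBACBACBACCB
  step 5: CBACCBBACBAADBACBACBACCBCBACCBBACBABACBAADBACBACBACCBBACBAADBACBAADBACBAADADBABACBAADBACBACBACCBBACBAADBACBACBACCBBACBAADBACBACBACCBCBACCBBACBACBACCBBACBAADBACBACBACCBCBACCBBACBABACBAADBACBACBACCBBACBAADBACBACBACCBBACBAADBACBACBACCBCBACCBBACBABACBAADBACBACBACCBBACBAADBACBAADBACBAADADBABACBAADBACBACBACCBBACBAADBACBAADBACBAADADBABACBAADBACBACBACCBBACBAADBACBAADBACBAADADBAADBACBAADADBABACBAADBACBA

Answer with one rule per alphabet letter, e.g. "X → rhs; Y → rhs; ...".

A->CBA, B->BA, C->AD, D->CCB

  step 1 ⇒ step 2: CBACCBCBAAD ⇒ AD·BA·CBA·AD·AD·BA·AD·BA·CBA·CBA·CCB
    A ↦ CBA
    B ↦ BA
    C ↦ AD
    D ↦ CCB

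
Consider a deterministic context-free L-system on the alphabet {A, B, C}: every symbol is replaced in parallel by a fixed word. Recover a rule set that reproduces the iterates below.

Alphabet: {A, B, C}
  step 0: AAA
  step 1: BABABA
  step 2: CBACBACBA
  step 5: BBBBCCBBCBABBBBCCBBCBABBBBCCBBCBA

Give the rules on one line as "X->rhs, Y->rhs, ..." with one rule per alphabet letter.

  step 1 ⇒ step 2: BABABA ⇒ C·BA·C·BA·C·BA
    A ↦ BA
    B ↦ C
    C ↦ BB  (constrained at step 2)

A->BA, B->C, C->BB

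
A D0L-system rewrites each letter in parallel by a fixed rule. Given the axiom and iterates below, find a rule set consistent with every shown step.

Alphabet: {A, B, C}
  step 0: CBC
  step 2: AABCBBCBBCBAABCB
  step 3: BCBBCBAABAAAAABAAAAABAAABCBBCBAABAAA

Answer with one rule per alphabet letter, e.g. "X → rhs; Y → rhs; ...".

  step 2 ⇒ step 3: AABCBBCBBCBAABCB ⇒ BCB·BCB·AA·BA·AA·AA·BA·AA·AA·BA·AA·BCB·BCB·AA·BA·AA
    A ↦ BCB
    B ↦ AA
    C ↦ BA

A->BCB, B->AA, C->BA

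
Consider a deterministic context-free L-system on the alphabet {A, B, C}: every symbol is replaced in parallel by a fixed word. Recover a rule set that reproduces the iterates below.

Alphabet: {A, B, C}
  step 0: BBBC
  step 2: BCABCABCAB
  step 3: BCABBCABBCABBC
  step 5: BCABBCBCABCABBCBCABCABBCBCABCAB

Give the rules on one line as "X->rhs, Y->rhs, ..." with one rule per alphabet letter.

  step 2 ⇒ step 3: BCABCABCAB ⇒ BC·A·B·BC·A·B·BC·A·B·BC
    A ↦ B
    B ↦ BC
    C ↦ A

A->B, B->BC, C->A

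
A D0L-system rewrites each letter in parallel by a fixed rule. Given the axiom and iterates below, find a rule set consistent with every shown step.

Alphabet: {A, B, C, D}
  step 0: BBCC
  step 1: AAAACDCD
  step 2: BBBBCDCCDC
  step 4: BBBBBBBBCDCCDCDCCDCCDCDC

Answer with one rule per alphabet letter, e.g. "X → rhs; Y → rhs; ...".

A->B, B->AA, C->CD, D->C

  step 1 ⇒ step 2: AAAACDCD ⇒ B·B·B·B·CD·C·CD·C
    A ↦ B
    C ↦ CD
    D ↦ C
  step 0 ⇒ step 1: BBCC ⇒ AA·AA·CD·CD
    B ↦ AA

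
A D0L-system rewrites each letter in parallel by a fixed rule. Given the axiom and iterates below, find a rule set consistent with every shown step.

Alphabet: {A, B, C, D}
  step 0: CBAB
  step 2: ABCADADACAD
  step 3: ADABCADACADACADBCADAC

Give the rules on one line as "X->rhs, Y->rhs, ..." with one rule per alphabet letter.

A->AD, B->A, C->BC, D->AC

  step 2 ⇒ step 3: ABCADADACAD ⇒ AD·A·BC·AD·AC·AD·AC·AD·BC·AD·AC
    A ↦ AD
    B ↦ A
    C ↦ BC
    D ↦ AC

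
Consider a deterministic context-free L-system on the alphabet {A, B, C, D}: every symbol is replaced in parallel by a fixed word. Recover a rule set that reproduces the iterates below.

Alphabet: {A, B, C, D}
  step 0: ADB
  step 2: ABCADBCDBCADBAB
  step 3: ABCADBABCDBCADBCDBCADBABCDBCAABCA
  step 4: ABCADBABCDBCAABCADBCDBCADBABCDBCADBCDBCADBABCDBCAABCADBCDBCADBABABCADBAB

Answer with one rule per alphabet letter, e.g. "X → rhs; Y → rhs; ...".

A->AB, B->CA, C->DB, D->CDB

  step 3 ⇒ step 4: ABCADBABCDBCADBCDBCADBABCDBCAABCA ⇒ AB·CA·DB·AB·CDB·CA·AB·CA·DB·CDB·CA·DB·AB·CDB·CA·DB·CDB·CA·DB·AB·CDB·CA·AB·CA·DB·CDB·CA·DB·AB·AB·CA·DB·AB
    A ↦ AB
    B ↦ CA
    C ↦ DB
    D ↦ CDB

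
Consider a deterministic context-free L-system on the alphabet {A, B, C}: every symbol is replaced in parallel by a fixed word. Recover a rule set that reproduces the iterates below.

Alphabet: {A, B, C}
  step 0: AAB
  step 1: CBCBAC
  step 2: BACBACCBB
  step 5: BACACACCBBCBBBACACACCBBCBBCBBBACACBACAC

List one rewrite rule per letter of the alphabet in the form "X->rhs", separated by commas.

  step 1 ⇒ step 2: CBCBAC ⇒ B·AC·B·AC·CB·B
    A ↦ CB
    B ↦ AC
    C ↦ B

A->CB, B->AC, C->B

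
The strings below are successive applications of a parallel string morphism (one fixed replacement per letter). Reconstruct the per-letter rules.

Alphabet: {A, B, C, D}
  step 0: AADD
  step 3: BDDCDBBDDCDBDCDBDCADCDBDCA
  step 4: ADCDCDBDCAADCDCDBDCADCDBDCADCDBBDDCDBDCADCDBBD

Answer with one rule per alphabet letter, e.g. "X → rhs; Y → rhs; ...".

  step 3 ⇒ step 4: BDDCDBBDDCDBDCDBDCADCDBDCA ⇒ A·DC·DC·DB·DC·A·A·DC·DC·DB·DC·A·DC·DB·DC·A·DC·DB·BD·DC·DB·DC·A·DC·DB·BD
    A ↦ BD
    B ↦ A
    C ↦ DB
    D ↦ DC

A->BD, B->A, C->DB, D->DC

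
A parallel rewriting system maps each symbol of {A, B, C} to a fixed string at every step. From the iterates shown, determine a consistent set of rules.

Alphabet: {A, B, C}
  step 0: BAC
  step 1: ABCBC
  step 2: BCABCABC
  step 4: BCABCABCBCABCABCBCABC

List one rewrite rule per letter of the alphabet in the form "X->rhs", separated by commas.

A->BC, B->A, C->BC

  step 1 ⇒ step 2: ABCBC ⇒ BC·A·BC·A·BC
    A ↦ BC
    B ↦ A
    C ↦ BC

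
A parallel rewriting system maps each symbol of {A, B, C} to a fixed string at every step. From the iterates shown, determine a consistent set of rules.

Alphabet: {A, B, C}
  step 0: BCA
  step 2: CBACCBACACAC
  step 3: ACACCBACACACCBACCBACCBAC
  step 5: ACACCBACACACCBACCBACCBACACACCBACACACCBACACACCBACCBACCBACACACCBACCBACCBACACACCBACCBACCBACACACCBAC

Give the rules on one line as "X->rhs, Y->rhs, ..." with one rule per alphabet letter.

  step 2 ⇒ step 3: CBACCBACACAC ⇒ AC·AC·CB·AC·AC·AC·CB·AC·CB·AC·CB·AC
    A ↦ CB
    B ↦ AC
    C ↦ AC

A->CB, B->AC, C->AC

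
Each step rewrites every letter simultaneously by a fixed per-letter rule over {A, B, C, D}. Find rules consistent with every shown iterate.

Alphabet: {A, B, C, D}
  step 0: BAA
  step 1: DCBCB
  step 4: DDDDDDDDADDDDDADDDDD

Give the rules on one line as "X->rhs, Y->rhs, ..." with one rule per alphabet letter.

A->CB, B->D, C->A, D->DD

  step 0 ⇒ step 1: BAA ⇒ D·CB·CB
    A ↦ CB
    B ↦ D
    C ↦ A  (constrained at step 1)
    D ↦ DD  (constrained at step 1)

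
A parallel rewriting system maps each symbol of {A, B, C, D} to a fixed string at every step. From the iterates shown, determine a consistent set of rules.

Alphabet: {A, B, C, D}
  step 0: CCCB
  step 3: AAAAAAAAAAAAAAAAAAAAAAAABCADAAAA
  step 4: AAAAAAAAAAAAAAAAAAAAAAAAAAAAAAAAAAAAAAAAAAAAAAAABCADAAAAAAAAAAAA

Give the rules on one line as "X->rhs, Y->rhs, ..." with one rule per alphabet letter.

  step 3 ⇒ step 4: AAAAAAAAAAAAAAAAAAAAAAAABCADAAAA ⇒ AA·AA·AA·AA·AA·AA·AA·AA·AA·AA·AA·AA·AA·AA·AA·AA·AA·AA·AA·AA·AA·AA·AA·AA·BC·AD·AA·AA·AA·AA·AA·AA
    A ↦ AA
    B ↦ BC
    C ↦ AD
    D ↦ AA

A->AA, B->BC, C->AD, D->AA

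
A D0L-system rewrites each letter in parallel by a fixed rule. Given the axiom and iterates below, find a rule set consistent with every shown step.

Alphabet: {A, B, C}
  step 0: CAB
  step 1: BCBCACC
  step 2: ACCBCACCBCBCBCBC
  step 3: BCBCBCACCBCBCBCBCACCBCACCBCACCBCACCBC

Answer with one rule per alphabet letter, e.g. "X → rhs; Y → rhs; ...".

  step 2 ⇒ step 3: ACCBCACCBCBCBCBC ⇒ BC·BC·BC·ACC·BC·BC·BC·BC·ACC·BC·ACC·BC·ACC·BC·ACC·BC
    A ↦ BC
    B ↦ ACC
    C ↦ BC

A->BC, B->ACC, C->BC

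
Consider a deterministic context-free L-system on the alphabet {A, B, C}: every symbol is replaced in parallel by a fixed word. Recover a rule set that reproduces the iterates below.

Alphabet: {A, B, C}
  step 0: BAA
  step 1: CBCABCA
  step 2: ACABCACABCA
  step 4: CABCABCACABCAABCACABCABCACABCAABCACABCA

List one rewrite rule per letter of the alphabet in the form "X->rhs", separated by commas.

  step 1 ⇒ step 2: CBCABCA ⇒ A·C·A·BCA·C·A·BCA
    A ↦ BCA
    B ↦ C
    C ↦ A

A->BCA, B->C, C->A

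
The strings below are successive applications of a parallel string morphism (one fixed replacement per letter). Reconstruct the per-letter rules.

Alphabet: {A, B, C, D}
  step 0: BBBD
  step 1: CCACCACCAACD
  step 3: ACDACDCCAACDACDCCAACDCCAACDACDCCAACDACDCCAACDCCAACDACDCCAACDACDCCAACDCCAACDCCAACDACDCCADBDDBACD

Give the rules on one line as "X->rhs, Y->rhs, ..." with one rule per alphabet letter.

A->DB, B->CCA, C->DDB, D->ACD

  step 0 ⇒ step 1: BBBD ⇒ CCA·CCA·CCA·ACD
    B ↦ CCA
    D ↦ ACD
    A ↦ DB  (constrained at step 1)
    C ↦ DDB  (constrained at step 1)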